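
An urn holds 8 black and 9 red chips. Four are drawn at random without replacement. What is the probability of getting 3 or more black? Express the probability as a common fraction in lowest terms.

There are C(17,4) = 2380 ways to choose the 4.
Favorable selections (3 or more black): C(8,3)·C(9,1) + C(8,4)·C(9,0) = 504 + 70 = 574.
Probability = 574/2380 = 41/170.

41/170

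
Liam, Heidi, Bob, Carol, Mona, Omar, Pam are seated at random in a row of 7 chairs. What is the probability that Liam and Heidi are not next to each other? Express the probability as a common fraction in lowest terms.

5/7

There are 7! = 5040 arrangements.
Arrangements with Liam and Heidi adjacent: 2·6! = 1440.
So not adjacent: 5040 − 1440 = 3600, probability 3600/5040 = 5/7.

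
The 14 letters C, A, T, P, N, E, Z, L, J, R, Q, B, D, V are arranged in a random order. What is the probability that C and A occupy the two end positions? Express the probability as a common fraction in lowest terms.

1/91

There are 14! = 87178291200 arrangements.
Place C and A at the ends in 2 ways, arrange the remaining 12 in 12! = 479001600 ways: 2·479001600 = 958003200.
Probability = 958003200/87178291200 = 1/91.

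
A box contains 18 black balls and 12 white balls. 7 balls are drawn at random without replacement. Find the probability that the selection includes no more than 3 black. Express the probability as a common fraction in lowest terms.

There are C(30,7) = 2035800 ways to choose the 7.
Favorable selections (no more than 3 black): C(18,0)·C(12,7) + C(18,1)·C(12,6) + C(18,2)·C(12,5) + C(18,3)·C(12,4) = 792 + 16632 + 121176 + 403920 = 542520.
Probability = 542520/2035800 = 1507/5655.

1507/5655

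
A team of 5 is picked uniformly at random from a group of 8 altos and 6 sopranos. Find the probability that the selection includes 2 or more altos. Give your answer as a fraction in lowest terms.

Total selections: C(14,5) = 2002.
Count the complement (fewer than 2 altos): C(8,0)·C(6,5) + C(8,1)·C(6,4) = 6 + 120 = 126.
Probability = 1 − 126/2002 = 1876/2002 = 134/143.

134/143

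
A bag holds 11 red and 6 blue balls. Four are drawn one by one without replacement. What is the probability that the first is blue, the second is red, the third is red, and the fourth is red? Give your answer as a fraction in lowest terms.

99/952

Multiply the conditional probabilities at each draw: 6/17 · 11/16 · 10/15 · 9/14 = 5940/57120 = 99/952.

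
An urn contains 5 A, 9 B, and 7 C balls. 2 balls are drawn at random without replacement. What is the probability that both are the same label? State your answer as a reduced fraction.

There are C(21,2) = 210 ways to draw 2 balls.
All same label: C(5,2) + C(9,2) + C(7,2) = 10 + 36 + 21 = 67.
Probability = 67/210.

67/210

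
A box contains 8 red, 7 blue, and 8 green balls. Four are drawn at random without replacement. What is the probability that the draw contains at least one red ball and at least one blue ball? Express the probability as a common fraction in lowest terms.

There are C(23,4) = 8855 possible draws.
By inclusion-exclusion on the complements, draws missing all red or all blue: C(15,4) + C(16,4) − C(8,4) = 1365 + 1820 − 70 = 3115.
So draws with at least one of each: 8855 − 3115 = 5740, probability 5740/8855 = 164/253.

164/253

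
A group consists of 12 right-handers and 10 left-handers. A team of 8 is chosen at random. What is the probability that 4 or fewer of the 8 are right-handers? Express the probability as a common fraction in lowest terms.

353/646

Total selections: C(22,8) = 319770.
Favorable selections (4 or fewer right-handers): C(12,0)·C(10,8) + C(12,1)·C(10,7) + C(12,2)·C(10,6) + C(12,3)·C(10,5) + C(12,4)·C(10,4) = 45 + 1440 + 13860 + 55440 + 103950 = 174735.
Probability = 174735/319770 = 353/646.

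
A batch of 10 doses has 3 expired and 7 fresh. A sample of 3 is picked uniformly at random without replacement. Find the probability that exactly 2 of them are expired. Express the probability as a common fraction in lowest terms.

The sample space is all 3-subsets of the 10: C(10,3) = 120.
Selections with exactly 2 expired: choose 2 of the 3 expired and 1 of the 7 fresh, C(3,2)·C(7,1) = 3·7 = 21.
Probability = 21/120 = 7/40.

7/40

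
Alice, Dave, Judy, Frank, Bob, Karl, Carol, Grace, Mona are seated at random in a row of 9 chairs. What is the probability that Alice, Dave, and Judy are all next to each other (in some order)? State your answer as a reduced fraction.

There are 9! = 362880 arrangements.
Treat the three as one block: 7! placements × 3! orders within the block = 5040·6 = 30240.
Probability = 30240/362880 = 1/12.

1/12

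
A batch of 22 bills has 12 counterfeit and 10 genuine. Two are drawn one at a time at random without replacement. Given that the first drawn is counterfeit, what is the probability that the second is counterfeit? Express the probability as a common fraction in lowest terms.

11/21

After removing one counterfeit, 21 remain: 11 counterfeit and 10 genuine.
So the probability the next is counterfeit is 11/21.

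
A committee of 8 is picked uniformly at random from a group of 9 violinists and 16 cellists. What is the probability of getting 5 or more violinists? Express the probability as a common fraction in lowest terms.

Total selections: C(25,8) = 1081575.
Favorable selections (5 or more violinists): C(9,5)·C(16,3) + C(9,6)·C(16,2) + C(9,7)·C(16,1) + C(9,8)·C(16,0) = 70560 + 10080 + 576 + 9 = 81225.
Probability = 81225/1081575 = 19/253.

19/253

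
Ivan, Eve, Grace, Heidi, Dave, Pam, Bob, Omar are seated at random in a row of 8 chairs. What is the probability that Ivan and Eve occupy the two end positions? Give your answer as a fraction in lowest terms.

1/28

There are 8! = 40320 arrangements.
Place Ivan and Eve at the ends in 2 ways, arrange the remaining 6 in 6! = 720 ways: 2·720 = 1440.
Probability = 1440/40320 = 1/28.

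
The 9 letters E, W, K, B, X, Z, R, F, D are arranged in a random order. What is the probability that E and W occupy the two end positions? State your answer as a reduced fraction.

1/36

There are 9! = 362880 arrangements.
Place E and W at the ends in 2 ways, arrange the remaining 7 in 7! = 5040 ways: 2·5040 = 10080.
Probability = 10080/362880 = 1/36.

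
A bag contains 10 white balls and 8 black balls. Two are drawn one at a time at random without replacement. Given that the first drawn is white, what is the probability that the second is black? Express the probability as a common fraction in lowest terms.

8/17

After removing one white, 17 remain: 9 white and 8 black.
So the probability the next is black is 8/17.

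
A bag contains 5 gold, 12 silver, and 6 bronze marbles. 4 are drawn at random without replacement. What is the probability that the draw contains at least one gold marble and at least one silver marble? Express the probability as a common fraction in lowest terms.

1096/1771

There are C(23,4) = 8855 possible draws.
By inclusion-exclusion on the complements, draws missing all gold or all silver: C(18,4) + C(11,4) − C(6,4) = 3060 + 330 − 15 = 3375.
So draws with at least one of each: 8855 − 3375 = 5480, probability 5480/8855 = 1096/1771.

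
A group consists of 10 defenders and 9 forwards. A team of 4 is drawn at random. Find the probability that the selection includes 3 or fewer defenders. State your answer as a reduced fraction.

611/646

Total selections: C(19,4) = 3876.
The complement is exactly 4 defenders: C(10,4)·C(9,0) = 210.
Probability = 1 − 210/3876 = 3666/3876 = 611/646.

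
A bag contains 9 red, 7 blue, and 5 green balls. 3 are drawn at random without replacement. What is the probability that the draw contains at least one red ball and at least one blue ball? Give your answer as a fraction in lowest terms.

There are C(21,3) = 1330 possible draws.
By inclusion-exclusion on the complements, draws missing all red or all blue: C(12,3) + C(14,3) − C(5,3) = 220 + 364 − 10 = 574.
So draws with at least one of each: 1330 − 574 = 756, probability 756/1330 = 54/95.

54/95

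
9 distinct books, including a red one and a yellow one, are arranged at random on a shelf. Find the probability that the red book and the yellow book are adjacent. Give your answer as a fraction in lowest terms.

There are 9! = 362880 arrangements.
Treat the red book and the yellow book as a block: 8! arrangements of the blocks × 2 orders within the block = 2·40320 = 80640.
Probability = 80640/362880 = 2/9.

2/9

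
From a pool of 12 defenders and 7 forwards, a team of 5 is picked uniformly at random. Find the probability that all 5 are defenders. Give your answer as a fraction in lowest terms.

22/323

There are C(19,5) = 11628 possible selections.
Selections with all defenders: C(12,5) = 792.
Probability = 792/11628 = 22/323.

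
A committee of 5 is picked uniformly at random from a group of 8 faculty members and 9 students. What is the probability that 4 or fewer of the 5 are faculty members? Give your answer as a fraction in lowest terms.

219/221

Total selections: C(17,5) = 6188.
The complement is exactly 5 faculty members: C(8,5)·C(9,0) = 56.
Probability = 1 − 56/6188 = 6132/6188 = 219/221.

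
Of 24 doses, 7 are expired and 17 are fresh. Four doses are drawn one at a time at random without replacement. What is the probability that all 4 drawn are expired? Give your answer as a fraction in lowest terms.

5/1518

Multiply the conditional probabilities at each draw: 7/24 · 6/23 · 5/22 · 4/21 = 840/255024 = 5/1518.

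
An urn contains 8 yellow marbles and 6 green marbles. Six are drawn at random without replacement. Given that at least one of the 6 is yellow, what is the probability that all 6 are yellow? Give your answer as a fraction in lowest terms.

14/1501

Work in counts. Selections with at least one yellow: C(14,6) − C(6,6) = 3003 − 1 = 3002.
Of those, selections where all 6 are yellow: C(8,6) = 28.
Conditional probability = 28/3002 = 14/1501.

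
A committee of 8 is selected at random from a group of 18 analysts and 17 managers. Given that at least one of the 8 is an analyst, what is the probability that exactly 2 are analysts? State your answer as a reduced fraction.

Work in counts. Selections with at least one analyst: C(35,8) − C(17,8) = 23535820 − 24310 = 23511510.
Of those, selections where exactly 2 are analysts: C(18,2)·C(17,6) = 153·12376 = 1893528.
Conditional probability = 1893528/23511510 = 6188/76835.

6188/76835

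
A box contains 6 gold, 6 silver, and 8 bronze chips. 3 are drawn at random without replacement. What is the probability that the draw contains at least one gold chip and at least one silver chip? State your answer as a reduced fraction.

There are C(20,3) = 1140 possible draws.
By inclusion-exclusion on the complements, draws missing all gold or all silver: C(14,3) + C(14,3) − C(8,3) = 364 + 364 − 56 = 672.
So draws with at least one of each: 1140 − 672 = 468, probability 468/1140 = 39/95.

39/95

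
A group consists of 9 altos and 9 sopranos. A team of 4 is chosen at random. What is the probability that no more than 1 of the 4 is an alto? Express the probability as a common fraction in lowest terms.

There are C(18,4) = 3060 ways to choose the 4.
Favorable selections (no more than 1 alto): C(9,0)·C(9,4) + C(9,1)·C(9,3) = 126 + 756 = 882.
Probability = 882/3060 = 49/170.

49/170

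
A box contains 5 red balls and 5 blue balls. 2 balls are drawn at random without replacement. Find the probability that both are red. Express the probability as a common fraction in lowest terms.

2/9

There are C(10,2) = 45 possible selections.
Selections with all red: C(5,2) = 10.
Probability = 10/45 = 2/9.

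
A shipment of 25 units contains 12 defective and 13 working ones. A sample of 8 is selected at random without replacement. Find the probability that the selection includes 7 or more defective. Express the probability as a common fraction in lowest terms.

109/10925

Total selections: C(25,8) = 1081575.
Favorable selections (7 or more defective): C(12,7)·C(13,1) + C(12,8)·C(13,0) = 10296 + 495 = 10791.
Probability = 10791/1081575 = 109/10925.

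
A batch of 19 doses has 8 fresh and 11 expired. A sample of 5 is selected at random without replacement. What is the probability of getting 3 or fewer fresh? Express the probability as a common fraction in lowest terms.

There are C(19,5) = 11628 ways to choose the 5.
Count the complement (more than 3 fresh): C(8,4)·C(11,1) + C(8,5)·C(11,0) = 770 + 56 = 826.
Probability = 1 − 826/11628 = 10802/11628 = 5401/5814.

5401/5814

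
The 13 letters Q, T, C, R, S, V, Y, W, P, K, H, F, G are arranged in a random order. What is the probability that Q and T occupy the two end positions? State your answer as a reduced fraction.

There are 13! = 6227020800 arrangements.
Place Q and T at the ends in 2 ways, arrange the remaining 11 in 11! = 39916800 ways: 2·39916800 = 79833600.
Probability = 79833600/6227020800 = 1/78.

1/78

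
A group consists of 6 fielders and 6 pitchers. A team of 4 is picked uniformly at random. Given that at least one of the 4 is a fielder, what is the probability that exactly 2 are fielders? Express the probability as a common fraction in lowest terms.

15/32

Work in counts. Selections with at least one fielder: C(12,4) − C(6,4) = 495 − 15 = 480.
Of those, selections where exactly 2 are fielders: C(6,2)·C(6,2) = 15·15 = 225.
Conditional probability = 225/480 = 15/32.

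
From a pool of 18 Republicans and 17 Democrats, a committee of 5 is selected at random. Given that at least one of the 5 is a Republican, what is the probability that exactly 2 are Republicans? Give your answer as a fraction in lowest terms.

Work in counts. Selections with at least one Republican: C(35,5) − C(17,5) = 324632 − 6188 = 318444.
Of those, selections where exactly 2 are Republicans: C(18,2)·C(17,3) = 153·680 = 104040.
Conditional probability = 104040/318444 = 510/1561.

510/1561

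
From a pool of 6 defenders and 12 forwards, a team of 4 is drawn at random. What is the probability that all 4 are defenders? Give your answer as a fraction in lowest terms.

1/204

There are C(18,4) = 3060 possible selections.
Selections with all defenders: C(6,4) = 15.
Probability = 15/3060 = 1/204.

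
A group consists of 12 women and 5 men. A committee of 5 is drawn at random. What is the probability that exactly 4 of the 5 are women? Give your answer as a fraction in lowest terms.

2475/6188

Total number of selections: C(17,5) = 6188.
Selections with exactly 4 women: choose 4 of the 12 women and 1 of the 5 men, C(12,4)·C(5,1) = 495·5 = 2475.
Probability = 2475/6188.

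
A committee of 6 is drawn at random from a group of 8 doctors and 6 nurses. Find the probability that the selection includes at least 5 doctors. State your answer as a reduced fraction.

There are C(14,6) = 3003 ways to choose the 6.
Favorable selections (at least 5 doctors): C(8,5)·C(6,1) + C(8,6)·C(6,0) = 336 + 28 = 364.
Probability = 364/3003 = 4/33.

4/33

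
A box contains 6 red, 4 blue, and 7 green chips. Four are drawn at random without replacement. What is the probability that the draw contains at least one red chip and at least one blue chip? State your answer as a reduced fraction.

There are C(17,4) = 2380 possible draws.
By inclusion-exclusion on the complements, draws missing all red or all blue: C(11,4) + C(13,4) − C(7,4) = 330 + 715 − 35 = 1010.
So draws with at least one of each: 2380 − 1010 = 1370, probability 1370/2380 = 137/238.

137/238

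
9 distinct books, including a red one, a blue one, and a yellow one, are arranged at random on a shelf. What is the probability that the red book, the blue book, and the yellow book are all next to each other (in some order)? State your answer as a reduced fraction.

1/12

There are 9! = 362880 arrangements.
Treat the three as one block: 7! placements × 3! orders within the block = 5040·6 = 30240.
Probability = 30240/362880 = 1/12.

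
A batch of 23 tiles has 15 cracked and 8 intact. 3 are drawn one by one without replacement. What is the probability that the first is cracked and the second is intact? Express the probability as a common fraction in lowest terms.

60/253

Multiply the conditional probabilities at each draw: 15/23 · 8/22 = 120/506 = 60/253.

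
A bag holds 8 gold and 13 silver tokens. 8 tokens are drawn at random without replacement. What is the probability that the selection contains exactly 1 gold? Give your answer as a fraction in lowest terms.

2288/33915

Total number of selections: C(21,8) = 203490.
Selections with exactly 1 gold: choose 1 of the 8 gold and 7 of the 13 silver, C(8,1)·C(13,7) = 8·1716 = 13728.
Probability = 13728/203490 = 2288/33915.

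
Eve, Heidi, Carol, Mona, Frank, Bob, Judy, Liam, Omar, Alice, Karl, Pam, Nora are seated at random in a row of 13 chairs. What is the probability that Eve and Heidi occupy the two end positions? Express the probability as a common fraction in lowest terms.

There are 13! = 6227020800 arrangements.
Place Eve and Heidi at the ends in 2 ways, arrange the remaining 11 in 11! = 39916800 ways: 2·39916800 = 79833600.
Probability = 79833600/6227020800 = 1/78.

1/78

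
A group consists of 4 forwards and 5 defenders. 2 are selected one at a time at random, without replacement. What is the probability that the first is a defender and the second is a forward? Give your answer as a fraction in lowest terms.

5/18

Multiply the conditional probabilities at each draw: 5/9 · 4/8 = 20/72 = 5/18.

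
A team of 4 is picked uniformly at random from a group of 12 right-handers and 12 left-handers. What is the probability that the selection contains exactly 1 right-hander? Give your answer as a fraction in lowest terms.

40/161

Total number of selections: C(24,4) = 10626.
Selections with exactly 1 right-hander: choose 1 of the 12 right-handers and 3 of the 12 left-handers, C(12,1)·C(12,3) = 12·220 = 2640.
Probability = 2640/10626 = 40/161.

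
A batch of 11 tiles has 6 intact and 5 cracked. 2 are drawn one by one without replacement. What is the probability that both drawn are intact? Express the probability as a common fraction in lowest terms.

Multiply the conditional probabilities at each draw: 6/11 · 5/10 = 30/110 = 3/11.

3/11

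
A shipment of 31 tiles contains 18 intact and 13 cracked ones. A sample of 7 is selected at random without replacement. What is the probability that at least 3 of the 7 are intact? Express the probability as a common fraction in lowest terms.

There are C(31,7) = 2629575 ways to choose the 7.
Count the complement (fewer than 3 intact): C(18,0)·C(13,7) + C(18,1)·C(13,6) + C(18,2)·C(13,5) = 1716 + 30888 + 196911 = 229515.
Probability = 1 − 229515/2629575 = 2400060/2629575 = 12308/13485.

12308/13485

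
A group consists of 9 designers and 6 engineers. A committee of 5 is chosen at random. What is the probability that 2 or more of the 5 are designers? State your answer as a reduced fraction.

There are C(15,5) = 3003 ways to choose the 5.
Count the complement (fewer than 2 designers): C(9,0)·C(6,5) + C(9,1)·C(6,4) = 6 + 135 = 141.
Probability = 1 − 141/3003 = 2862/3003 = 954/1001.

954/1001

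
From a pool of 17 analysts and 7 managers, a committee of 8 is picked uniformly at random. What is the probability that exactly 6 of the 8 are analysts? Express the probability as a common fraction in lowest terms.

5096/14421

Total number of selections: C(24,8) = 735471.
Selections with exactly 6 analysts: choose 6 of the 17 analysts and 2 of the 7 managers, C(17,6)·C(7,2) = 12376·21 = 259896.
Probability = 259896/735471 = 5096/14421.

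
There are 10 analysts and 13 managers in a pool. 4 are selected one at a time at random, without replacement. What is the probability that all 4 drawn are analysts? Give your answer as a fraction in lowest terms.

6/253

Multiply the conditional probabilities at each draw: 10/23 · 9/22 · 8/21 · 7/20 = 5040/212520 = 6/253.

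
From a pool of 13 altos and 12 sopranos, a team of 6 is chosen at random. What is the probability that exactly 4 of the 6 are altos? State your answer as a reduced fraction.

The sample space is all 6-subsets of the 25: C(25,6) = 177100.
Selections with exactly 4 altos: choose 4 of the 13 altos and 2 of the 12 sopranos, C(13,4)·C(12,2) = 715·66 = 47190.
Probability = 47190/177100 = 429/1610.

429/1610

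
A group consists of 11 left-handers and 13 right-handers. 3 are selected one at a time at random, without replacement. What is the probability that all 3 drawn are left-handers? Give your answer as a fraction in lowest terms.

15/184

Multiply the conditional probabilities at each draw: 11/24 · 10/23 · 9/22 = 990/12144 = 15/184.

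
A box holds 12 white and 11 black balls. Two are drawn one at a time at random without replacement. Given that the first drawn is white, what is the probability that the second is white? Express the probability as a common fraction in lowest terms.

After removing one white, 22 remain: 11 white and 11 black.
So the probability the next is white is 11/22 = 1/2.

1/2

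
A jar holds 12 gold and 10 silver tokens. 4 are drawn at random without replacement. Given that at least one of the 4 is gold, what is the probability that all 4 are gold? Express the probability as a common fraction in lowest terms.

Work in counts. Selections with at least one gold: C(22,4) − C(10,4) = 7315 − 210 = 7105.
Of those, selections where all 4 are gold: C(12,4) = 495.
Conditional probability = 495/7105 = 99/1421.

99/1421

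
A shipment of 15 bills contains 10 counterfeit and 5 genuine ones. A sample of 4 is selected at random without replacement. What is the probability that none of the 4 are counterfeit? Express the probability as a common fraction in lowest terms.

There are C(15,4) = 1365 possible selections.
Selections with no counterfeit (all genuine): C(5,4) = 5.
Probability = 5/1365 = 1/273.

1/273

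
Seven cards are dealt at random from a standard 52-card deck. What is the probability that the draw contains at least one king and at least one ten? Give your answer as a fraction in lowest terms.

3105873/16723070

There are C(52,7) = 133784560 possible draws.
By inclusion-exclusion on the complements, draws missing all kings or all tens: C(48,7) + C(48,7) − C(44,7) = 73629072 + 73629072 − 38320568 = 108937576.
So draws with at least one of each: 133784560 − 108937576 = 24846984, probability 24846984/133784560 = 3105873/16723070.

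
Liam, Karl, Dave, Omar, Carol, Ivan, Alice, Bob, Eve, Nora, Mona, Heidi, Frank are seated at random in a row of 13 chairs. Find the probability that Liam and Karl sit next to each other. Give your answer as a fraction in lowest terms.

2/13

There are 13! = 6227020800 arrangements.
Treat Liam and Karl as a block: 12! arrangements of the blocks × 2 orders within the block = 2·479001600 = 958003200.
Probability = 958003200/6227020800 = 2/13.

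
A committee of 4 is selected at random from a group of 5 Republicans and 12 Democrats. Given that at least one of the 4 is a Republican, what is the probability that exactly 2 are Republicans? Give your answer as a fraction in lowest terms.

Work in counts. Selections with at least one Republican: C(17,4) − C(12,4) = 2380 − 495 = 1885.
Of those, selections where exactly 2 are Republicans: C(5,2)·C(12,2) = 10·66 = 660.
Conditional probability = 660/1885 = 132/377.

132/377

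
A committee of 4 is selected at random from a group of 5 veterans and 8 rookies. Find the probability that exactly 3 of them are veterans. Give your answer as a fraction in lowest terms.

16/143

Total number of selections: C(13,4) = 715.
Selections with exactly 3 veterans: choose 3 of the 5 veterans and 1 of the 8 rookies, C(5,3)·C(8,1) = 10·8 = 80.
Probability = 80/715 = 16/143.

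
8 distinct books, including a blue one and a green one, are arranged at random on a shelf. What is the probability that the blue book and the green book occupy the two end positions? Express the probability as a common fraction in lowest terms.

There are 8! = 40320 arrangements.
Place the blue book and the green book at the ends in 2 ways, arrange the remaining 6 in 6! = 720 ways: 2·720 = 1440.
Probability = 1440/40320 = 1/28.

1/28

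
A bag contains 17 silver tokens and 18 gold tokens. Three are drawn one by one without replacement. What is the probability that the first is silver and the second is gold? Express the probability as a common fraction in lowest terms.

9/35

Multiply the conditional probabilities at each draw: 17/35 · 18/34 = 306/1190 = 9/35.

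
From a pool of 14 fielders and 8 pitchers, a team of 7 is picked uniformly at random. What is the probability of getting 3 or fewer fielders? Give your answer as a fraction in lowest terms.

There are C(22,7) = 170544 ways to choose the 7.
Favorable selections (3 or fewer fielders): C(14,0)·C(8,7) + C(14,1)·C(8,6) + C(14,2)·C(8,5) + C(14,3)·C(8,4) = 8 + 392 + 5096 + 25480 = 30976.
Probability = 30976/170544 = 176/969.

176/969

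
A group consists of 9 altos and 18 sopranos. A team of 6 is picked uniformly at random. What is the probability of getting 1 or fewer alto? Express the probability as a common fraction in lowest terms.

15946/49335

There are C(27,6) = 296010 ways to choose the 6.
Favorable selections (1 or fewer alto): C(9,0)·C(18,6) + C(9,1)·C(18,5) = 18564 + 77112 = 95676.
Probability = 95676/296010 = 15946/49335.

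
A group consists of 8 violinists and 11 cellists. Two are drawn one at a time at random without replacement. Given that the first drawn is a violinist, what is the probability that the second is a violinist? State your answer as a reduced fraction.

7/18

After removing one violinist, 18 remain: 7 violinists and 11 cellists.
So the probability the next is a violinist is 7/18.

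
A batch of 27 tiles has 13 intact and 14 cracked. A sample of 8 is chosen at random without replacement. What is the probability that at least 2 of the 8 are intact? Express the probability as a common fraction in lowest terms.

There are C(27,8) = 2220075 ways to choose the 8.
Count the complement (fewer than 2 intact): C(13,0)·C(14,8) + C(13,1)·C(14,7) = 3003 + 44616 = 47619.
Probability = 1 − 47619/2220075 = 2172456/2220075 = 1688/1725.

1688/1725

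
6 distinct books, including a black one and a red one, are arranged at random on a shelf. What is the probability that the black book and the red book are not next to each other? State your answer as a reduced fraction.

There are 6! = 720 arrangements.
Arrangements with the black book and the red book adjacent: 2·5! = 240.
So not adjacent: 720 − 240 = 480, probability 480/720 = 2/3.

2/3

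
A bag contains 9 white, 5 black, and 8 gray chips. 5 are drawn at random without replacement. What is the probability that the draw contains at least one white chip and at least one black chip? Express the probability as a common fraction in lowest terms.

6305/8778

There are C(22,5) = 26334 possible draws.
By inclusion-exclusion on the complements, draws missing all white or all black: C(13,5) + C(17,5) − C(8,5) = 1287 + 6188 − 56 = 7419.
So draws with at least one of each: 26334 − 7419 = 18915, probability 18915/26334 = 6305/8778.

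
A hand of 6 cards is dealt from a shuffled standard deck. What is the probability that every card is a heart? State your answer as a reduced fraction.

There are C(52,6) = 20358520 possible 6-card hands.
Hands that are all hearts: C(13,6) = 1716.
Probability = 1716/20358520 = 33/391510.

33/391510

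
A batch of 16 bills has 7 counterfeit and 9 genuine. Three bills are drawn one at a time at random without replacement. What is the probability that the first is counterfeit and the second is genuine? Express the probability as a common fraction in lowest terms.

Multiply the conditional probabilities at each draw: 7/16 · 9/15 = 63/240 = 21/80.

21/80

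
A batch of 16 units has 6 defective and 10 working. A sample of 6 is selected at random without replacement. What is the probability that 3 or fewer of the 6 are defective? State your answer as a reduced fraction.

There are C(16,6) = 8008 ways to choose the 6.
Count the complement (more than 3 defective): C(6,4)·C(10,2) + C(6,5)·C(10,1) + C(6,6)·C(10,0) = 675 + 60 + 1 = 736.
Probability = 1 − 736/8008 = 7272/8008 = 909/1001.

909/1001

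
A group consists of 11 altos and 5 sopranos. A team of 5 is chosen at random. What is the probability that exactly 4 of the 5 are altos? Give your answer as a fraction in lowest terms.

275/728

There are C(16,5) = 4368 ways to choose 5 from 16.
Selections with exactly 4 altos: choose 4 of the 11 altos and 1 of the 5 sopranos, C(11,4)·C(5,1) = 330·5 = 1650.
Probability = 1650/4368 = 275/728.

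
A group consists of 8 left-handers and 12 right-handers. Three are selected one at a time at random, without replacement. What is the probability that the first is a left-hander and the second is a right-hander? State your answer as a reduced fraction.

Multiply the conditional probabilities at each draw: 8/20 · 12/19 = 96/380 = 24/95.

24/95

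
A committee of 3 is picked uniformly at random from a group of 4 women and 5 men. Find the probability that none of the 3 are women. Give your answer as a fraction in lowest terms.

There are C(9,3) = 84 possible selections.
Selections with no women (all men): C(5,3) = 10.
Probability = 10/84 = 5/42.

5/42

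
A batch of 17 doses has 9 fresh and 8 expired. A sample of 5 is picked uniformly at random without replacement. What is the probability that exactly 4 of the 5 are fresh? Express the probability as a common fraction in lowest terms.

36/221

Total number of selections: C(17,5) = 6188.
Selections with exactly 4 fresh: choose 4 of the 9 fresh and 1 of the 8 expired, C(9,4)·C(8,1) = 126·8 = 1008.
Probability = 1008/6188 = 36/221.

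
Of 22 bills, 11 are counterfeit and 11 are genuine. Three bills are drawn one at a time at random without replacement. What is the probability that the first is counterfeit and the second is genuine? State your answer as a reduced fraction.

Multiply the conditional probabilities at each draw: 11/22 · 11/21 = 121/462 = 11/42.

11/42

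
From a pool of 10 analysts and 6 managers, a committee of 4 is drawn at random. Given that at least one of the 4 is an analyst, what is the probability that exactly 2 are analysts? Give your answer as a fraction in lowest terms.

135/361

Work in counts. Selections with at least one analyst: C(16,4) − C(6,4) = 1820 − 15 = 1805.
Of those, selections where exactly 2 are analysts: C(10,2)·C(6,2) = 45·15 = 675.
Conditional probability = 675/1805 = 135/361.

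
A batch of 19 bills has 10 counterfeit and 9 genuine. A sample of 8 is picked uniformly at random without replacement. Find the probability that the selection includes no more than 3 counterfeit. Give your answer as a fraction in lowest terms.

There are C(19,8) = 75582 ways to choose the 8.
Favorable selections (no more than 3 counterfeit): C(10,0)·C(9,8) + C(10,1)·C(9,7) + C(10,2)·C(9,6) + C(10,3)·C(9,5) = 9 + 360 + 3780 + 15120 = 19269.
Probability = 19269/75582 = 2141/8398.

2141/8398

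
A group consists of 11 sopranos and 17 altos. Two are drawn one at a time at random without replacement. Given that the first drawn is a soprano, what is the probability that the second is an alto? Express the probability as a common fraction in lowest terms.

After removing one soprano, 27 remain: 10 sopranos and 17 altos.
So the probability the next is an alto is 17/27.

17/27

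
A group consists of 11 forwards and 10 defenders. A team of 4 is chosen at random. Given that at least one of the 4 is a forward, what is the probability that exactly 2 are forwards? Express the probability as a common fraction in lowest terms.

3/7

Work in counts. Selections with at least one forward: C(21,4) − C(10,4) = 5985 − 210 = 5775.
Of those, selections where exactly 2 are forwards: C(11,2)·C(10,2) = 55·45 = 2475.
Conditional probability = 2475/5775 = 3/7.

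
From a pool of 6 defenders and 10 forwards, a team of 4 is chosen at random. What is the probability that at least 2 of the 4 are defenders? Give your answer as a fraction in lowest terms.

Total selections: C(16,4) = 1820.
Count the complement (fewer than 2 defenders): C(6,0)·C(10,4) + C(6,1)·C(10,3) = 210 + 720 = 930.
Probability = 1 − 930/1820 = 890/1820 = 89/182.

89/182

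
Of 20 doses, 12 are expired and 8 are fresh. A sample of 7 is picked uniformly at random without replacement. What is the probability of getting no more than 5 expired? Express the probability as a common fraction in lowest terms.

There are C(20,7) = 77520 ways to choose the 7.
Count the complement (more than 5 expired): C(12,6)·C(8,1) + C(12,7)·C(8,0) = 7392 + 792 = 8184.
Probability = 1 − 8184/77520 = 69336/77520 = 2889/3230.

2889/3230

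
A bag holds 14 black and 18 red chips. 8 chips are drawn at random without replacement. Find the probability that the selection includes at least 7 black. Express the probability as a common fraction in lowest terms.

1661/269700

There are C(32,8) = 10518300 ways to choose the 8.
Favorable selections (at least 7 black): C(14,7)·C(18,1) + C(14,8)·C(18,0) = 61776 + 3003 = 64779.
Probability = 64779/10518300 = 1661/269700.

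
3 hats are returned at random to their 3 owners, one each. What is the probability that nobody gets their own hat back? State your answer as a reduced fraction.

There are 3! = 6 assignments.
By inclusion-exclusion, assignments with no fixed points: C(3,0)·3! − C(3,1)·2! + C(3,2)·1! − C(3,3)·0! = 2.
Probability = 2/6 = 1/3.

1/3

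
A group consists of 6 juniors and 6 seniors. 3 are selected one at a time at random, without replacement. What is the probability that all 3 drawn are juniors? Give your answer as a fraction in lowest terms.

Multiply the conditional probabilities at each draw: 6/12 · 5/11 · 4/10 = 120/1320 = 1/11.

1/11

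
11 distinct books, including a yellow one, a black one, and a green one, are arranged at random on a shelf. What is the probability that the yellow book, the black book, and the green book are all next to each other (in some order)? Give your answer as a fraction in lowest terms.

3/55

There are 11! = 39916800 arrangements.
Treat the three as one block: 9! placements × 3! orders within the block = 362880·6 = 2177280.
Probability = 2177280/39916800 = 3/55.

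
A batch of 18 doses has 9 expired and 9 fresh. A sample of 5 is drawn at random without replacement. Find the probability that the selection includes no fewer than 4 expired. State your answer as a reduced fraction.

There are C(18,5) = 8568 ways to choose the 5.
Favorable selections (no fewer than 4 expired): C(9,4)·C(9,1) + C(9,5)·C(9,0) = 1134 + 126 = 1260.
Probability = 1260/8568 = 5/34.

5/34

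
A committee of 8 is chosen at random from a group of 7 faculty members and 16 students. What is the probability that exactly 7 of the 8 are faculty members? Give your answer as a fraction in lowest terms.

The sample space is all 8-subsets of the 23: C(23,8) = 490314.
Selections with exactly 7 faculty members: choose 7 of the 7 faculty members and 1 of the 16 students, C(7,7)·C(16,1) = 1·16 = 16.
Probability = 16/490314 = 8/245157.

8/245157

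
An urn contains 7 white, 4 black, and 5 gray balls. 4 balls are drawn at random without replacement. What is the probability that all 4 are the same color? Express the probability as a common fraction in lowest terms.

There are C(16,4) = 1820 ways to draw 4 balls.
All same color: C(7,4) + C(4,4) + C(5,4) = 35 + 1 + 5 = 41.
Probability = 41/1820.

41/1820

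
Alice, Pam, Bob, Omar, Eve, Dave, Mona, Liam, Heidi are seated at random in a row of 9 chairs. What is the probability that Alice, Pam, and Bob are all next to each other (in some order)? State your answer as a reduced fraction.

There are 9! = 362880 arrangements.
Treat the three as one block: 7! placements × 3! orders within the block = 5040·6 = 30240.
Probability = 30240/362880 = 1/12.

1/12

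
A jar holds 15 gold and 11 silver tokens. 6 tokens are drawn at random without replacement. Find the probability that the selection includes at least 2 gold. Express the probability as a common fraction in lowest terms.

There are C(26,6) = 230230 ways to choose the 6.
Count the complement (fewer than 2 gold): C(15,0)·C(11,6) + C(15,1)·C(11,5) = 462 + 6930 = 7392.
Probability = 1 − 7392/230230 = 222838/230230 = 1447/1495.

1447/1495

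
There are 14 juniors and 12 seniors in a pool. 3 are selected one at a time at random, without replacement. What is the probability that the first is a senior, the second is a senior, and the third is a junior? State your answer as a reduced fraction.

77/650

Multiply the conditional probabilities at each draw: 12/26 · 11/25 · 14/24 = 1848/15600 = 77/650.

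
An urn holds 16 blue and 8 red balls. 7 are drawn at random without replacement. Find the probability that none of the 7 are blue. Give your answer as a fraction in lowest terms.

1/43263

There are C(24,7) = 346104 possible selections.
Selections with no blue (all red): C(8,7) = 8.
Probability = 8/346104 = 1/43263.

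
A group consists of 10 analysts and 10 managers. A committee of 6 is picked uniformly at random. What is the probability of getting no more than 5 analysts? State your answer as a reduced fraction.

1285/1292

Total selections: C(20,6) = 38760.
The complement is exactly 6 analysts: C(10,6)·C(10,0) = 210.
Probability = 1 − 210/38760 = 38550/38760 = 1285/1292.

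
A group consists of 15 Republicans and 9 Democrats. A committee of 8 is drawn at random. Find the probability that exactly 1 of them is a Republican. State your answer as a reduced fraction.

The sample space is all 8-subsets of the 24: C(24,8) = 735471.
Selections with exactly 1 Republican: choose 1 of the 15 Republicans and 7 of the 9 Democrats, C(15,1)·C(9,7) = 15·36 = 540.
Probability = 540/735471 = 60/81719.

60/81719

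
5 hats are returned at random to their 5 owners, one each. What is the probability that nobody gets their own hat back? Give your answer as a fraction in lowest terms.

11/30

There are 5! = 120 assignments.
By inclusion-exclusion, assignments with no fixed points: C(5,0)·5! − C(5,1)·4! + C(5,2)·3! − C(5,3)·2! + C(5,4)·1! − C(5,5)·0! = 44.
Probability = 44/120 = 11/30.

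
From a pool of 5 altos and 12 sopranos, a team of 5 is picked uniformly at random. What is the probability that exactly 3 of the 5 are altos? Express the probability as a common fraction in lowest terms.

The sample space is all 5-subsets of the 17: C(17,5) = 6188.
Selections with exactly 3 altos: choose 3 of the 5 altos and 2 of the 12 sopranos, C(5,3)·C(12,2) = 10·66 = 660.
Probability = 660/6188 = 165/1547.

165/1547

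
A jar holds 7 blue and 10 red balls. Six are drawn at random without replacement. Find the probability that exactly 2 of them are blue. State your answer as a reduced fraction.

Total number of selections: C(17,6) = 12376.
Selections with exactly 2 blue: choose 2 of the 7 blue and 4 of the 10 red, C(7,2)·C(10,4) = 21·210 = 4410.
Probability = 4410/12376 = 315/884.

315/884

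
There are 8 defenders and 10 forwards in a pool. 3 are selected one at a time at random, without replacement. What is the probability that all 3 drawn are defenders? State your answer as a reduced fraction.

Multiply the conditional probabilities at each draw: 8/18 · 7/17 · 6/16 = 336/4896 = 7/102.

7/102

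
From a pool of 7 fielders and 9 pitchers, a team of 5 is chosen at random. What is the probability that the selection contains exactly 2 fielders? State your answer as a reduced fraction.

21/52

The sample space is all 5-subsets of the 16: C(16,5) = 4368.
Selections with exactly 2 fielders: choose 2 of the 7 fielders and 3 of the 9 pitchers, C(7,2)·C(9,3) = 21·84 = 1764.
Probability = 1764/4368 = 21/52.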